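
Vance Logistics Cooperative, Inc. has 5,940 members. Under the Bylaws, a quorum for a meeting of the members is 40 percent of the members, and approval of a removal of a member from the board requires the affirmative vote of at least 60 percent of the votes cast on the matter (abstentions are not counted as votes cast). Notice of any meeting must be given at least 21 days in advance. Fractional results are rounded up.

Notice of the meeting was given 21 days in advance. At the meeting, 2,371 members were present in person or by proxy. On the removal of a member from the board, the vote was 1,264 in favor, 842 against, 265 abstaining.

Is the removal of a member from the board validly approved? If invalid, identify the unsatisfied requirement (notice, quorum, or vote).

Invalid — quorum requirement not satisfied.

Notice: 21 days given; 21 required. Satisfied.
Quorum: 40% of 5,940 = 2,376; 2,371 present. Not satisfied.
Vote: requires three-fifths of the votes cast (2,371 − 265 abstaining = 2,106); 3/5 of 2106 = 1263.60, rounded up to 1264, so 1,264 needed; 1,264 in favor. Satisfied.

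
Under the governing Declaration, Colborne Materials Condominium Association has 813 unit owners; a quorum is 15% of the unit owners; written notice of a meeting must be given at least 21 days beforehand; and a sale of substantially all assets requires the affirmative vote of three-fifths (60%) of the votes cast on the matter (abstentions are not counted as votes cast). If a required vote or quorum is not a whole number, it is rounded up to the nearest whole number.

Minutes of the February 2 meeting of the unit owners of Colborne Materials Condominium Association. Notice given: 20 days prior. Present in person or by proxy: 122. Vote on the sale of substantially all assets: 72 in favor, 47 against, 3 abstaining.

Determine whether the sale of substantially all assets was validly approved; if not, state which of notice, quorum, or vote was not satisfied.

Invalid — notice requirement not satisfied.

Notice: 20 days given; 21 required. Not satisfied.
Quorum: 15% of 813 = 121.95, rounded up to 122; 122 present. Satisfied.
Vote: requires three-fifths of the votes cast (122 − 3 abstaining = 119); 3/5 of 119 = 71.40, rounded up to 72, so 72 needed; 72 in favor. Satisfied.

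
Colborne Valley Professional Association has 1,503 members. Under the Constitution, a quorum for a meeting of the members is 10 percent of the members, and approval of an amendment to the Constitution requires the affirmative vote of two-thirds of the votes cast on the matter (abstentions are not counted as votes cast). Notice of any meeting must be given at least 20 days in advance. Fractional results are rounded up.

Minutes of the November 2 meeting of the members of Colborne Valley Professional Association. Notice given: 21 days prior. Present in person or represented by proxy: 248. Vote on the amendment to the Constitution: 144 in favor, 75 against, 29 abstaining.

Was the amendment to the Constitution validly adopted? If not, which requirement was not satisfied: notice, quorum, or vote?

Notice: 21 days given; 20 required. Satisfied.
Quorum: 10% of 1,503 = 150.30, rounded up to 151; 248 present. Satisfied.
Vote: requires two-thirds of the votes cast (248 − 29 abstaining = 219); 2/3 of 219 = 146, so 146 needed; 144 in favor. Not satisfied.

Invalid — vote requirement not satisfied.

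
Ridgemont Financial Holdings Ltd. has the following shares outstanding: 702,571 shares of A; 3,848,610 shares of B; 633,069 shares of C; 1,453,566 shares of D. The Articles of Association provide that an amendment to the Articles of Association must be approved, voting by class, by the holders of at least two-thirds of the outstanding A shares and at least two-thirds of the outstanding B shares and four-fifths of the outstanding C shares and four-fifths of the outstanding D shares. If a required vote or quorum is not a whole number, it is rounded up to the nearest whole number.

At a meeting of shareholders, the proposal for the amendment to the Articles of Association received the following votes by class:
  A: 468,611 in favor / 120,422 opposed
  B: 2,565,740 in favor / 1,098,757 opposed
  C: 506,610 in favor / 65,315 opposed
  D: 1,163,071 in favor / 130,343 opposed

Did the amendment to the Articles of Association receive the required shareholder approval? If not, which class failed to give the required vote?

A: 2/3 of 702571 = 468380.67, rounded up to 468381; 468,381 required, 468,611 in favor — approved.
B: 2/3 of 3848610 = 2565740; 2,565,740 required, 2,565,740 in favor — approved.
C: 4/5 of 633069 = 506455.20, rounded up to 506456; 506,456 required, 506,610 in favor — approved.
D: 4/5 of 1453566 = 1162852.80, rounded up to 1162853; 1,162,853 required, 1,163,071 in favor — approved.

Approved — every class gave the required vote.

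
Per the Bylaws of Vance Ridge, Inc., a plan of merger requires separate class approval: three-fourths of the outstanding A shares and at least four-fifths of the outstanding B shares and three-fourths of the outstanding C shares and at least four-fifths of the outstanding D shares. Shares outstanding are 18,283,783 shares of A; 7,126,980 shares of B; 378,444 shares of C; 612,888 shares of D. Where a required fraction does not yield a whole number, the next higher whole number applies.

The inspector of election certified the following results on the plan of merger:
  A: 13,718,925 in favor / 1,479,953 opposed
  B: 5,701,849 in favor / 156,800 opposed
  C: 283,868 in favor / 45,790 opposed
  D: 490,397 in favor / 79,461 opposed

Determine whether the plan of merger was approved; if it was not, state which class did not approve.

Approved — every class gave the required vote.

A: 3/4 of 18283783 = 13712837.25, rounded up to 13712838; 13,712,838 required, 13,718,925 in favor — approved.
B: 4/5 of 7126980 = 5701584; 5,701,584 required, 5,701,849 in favor — approved.
C: 3/4 of 378444 = 283833; 283,833 required, 283,868 in favor — approved.
D: 4/5 of 612888 = 490310.40, rounded up to 490311; 490,311 required, 490,397 in favor — approved.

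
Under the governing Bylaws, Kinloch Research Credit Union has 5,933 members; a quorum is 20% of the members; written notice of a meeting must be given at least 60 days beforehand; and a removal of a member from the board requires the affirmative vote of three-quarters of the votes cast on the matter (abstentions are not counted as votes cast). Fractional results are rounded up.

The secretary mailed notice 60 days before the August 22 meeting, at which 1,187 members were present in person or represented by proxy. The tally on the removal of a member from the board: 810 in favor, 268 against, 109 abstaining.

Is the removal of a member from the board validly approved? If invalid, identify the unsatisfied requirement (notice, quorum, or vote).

Notice: 60 days given; 60 required. Satisfied.
Quorum: 20% of 5,933 = 1,186.60, rounded up to 1,187; 1,187 present. Satisfied.
Vote: requires three-fourths of the votes cast (1,187 − 109 abstaining = 1,078); 3/4 of 1078 = 808.50, rounded up to 809, so 809 needed; 810 in favor. Satisfied.

Valid — all requirements satisfied.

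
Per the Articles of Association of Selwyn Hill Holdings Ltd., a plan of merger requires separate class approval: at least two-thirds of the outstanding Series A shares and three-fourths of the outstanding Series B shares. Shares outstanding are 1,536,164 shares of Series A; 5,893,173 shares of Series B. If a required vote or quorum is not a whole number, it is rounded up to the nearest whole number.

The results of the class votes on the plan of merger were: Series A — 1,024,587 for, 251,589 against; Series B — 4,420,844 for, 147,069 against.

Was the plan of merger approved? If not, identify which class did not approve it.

Series A: 2/3 of 1536164 = 1024109.33, rounded up to 1024110; 1,024,110 required, 1,024,587 in favor — approved.
Series B: 3/4 of 5893173 = 4419879.75, rounded up to 4419880; 4,419,880 required, 4,420,844 in favor — approved.

Approved — every class gave the required vote.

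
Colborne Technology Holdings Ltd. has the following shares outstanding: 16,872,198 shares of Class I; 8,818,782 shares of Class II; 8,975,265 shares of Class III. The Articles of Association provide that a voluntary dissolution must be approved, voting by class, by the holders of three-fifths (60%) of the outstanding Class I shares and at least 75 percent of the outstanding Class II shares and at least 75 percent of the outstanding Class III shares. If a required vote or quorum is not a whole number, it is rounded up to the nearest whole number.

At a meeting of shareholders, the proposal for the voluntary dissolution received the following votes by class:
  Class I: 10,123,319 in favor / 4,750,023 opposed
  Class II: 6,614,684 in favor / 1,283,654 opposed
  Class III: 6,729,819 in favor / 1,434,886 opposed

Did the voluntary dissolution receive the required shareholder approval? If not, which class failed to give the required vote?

Class I: 3/5 of 16872198 = 10123318.80, rounded up to 10123319; 10,123,319 required, 10,123,319 in favor — approved.
Class II: 3/4 of 8818782 = 6614086.50, rounded up to 6614087; 6,614,087 required, 6,614,684 in favor — approved.
Class III: 3/4 of 8975265 = 6731448.75, rounded up to 6731449; 6,731,449 required, 6,729,819 in favor — not approved.

Not approved — the Class III shares did not give the required vote.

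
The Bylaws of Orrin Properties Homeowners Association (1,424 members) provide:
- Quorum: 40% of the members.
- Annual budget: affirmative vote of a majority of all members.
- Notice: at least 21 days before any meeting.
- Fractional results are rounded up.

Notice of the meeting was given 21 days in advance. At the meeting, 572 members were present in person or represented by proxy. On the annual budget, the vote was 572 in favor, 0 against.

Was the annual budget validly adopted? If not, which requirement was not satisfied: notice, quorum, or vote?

Notice: 21 days given; 21 required. Satisfied.
Quorum: 40% of 1,424 = 569.60, rounded up to 570; 572 present. Satisfied.
Vote: requires a majority of all members (1,424); a majority of 1424 is 713, so 713 needed; 572 in favor. Not satisfied.

Invalid — vote requirement not satisfied.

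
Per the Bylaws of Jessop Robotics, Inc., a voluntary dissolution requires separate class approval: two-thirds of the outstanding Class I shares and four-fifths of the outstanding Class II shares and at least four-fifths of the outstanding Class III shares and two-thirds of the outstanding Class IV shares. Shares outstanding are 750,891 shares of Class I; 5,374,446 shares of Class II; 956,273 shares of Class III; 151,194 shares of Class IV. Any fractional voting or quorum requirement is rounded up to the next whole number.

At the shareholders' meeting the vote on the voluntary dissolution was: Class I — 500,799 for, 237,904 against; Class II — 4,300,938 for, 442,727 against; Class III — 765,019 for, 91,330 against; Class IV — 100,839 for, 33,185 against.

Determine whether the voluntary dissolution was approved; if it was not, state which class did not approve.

Approved — every class gave the required vote.

Class I: 2/3 of 750891 = 500594; 500,594 required, 500,799 in favor — approved.
Class II: 4/5 of 5374446 = 4299556.80, rounded up to 4299557; 4,299,557 required, 4,300,938 in favor — approved.
Class III: 4/5 of 956273 = 765018.40, rounded up to 765019; 765,019 required, 765,019 in favor — approved.
Class IV: 2/3 of 151194 = 100796; 100,796 required, 100,839 in favor — approved.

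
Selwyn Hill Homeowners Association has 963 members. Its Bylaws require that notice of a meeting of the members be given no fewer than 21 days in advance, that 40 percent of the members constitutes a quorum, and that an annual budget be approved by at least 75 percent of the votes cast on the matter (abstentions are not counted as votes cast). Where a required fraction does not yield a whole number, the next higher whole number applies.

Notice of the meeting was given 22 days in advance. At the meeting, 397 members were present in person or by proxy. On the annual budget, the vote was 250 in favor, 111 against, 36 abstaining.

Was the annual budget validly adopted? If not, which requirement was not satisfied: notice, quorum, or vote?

Invalid — vote requirement not satisfied.

Notice: 22 days given; 21 required. Satisfied.
Quorum: 40% of 963 = 385.20, rounded up to 386; 397 present. Satisfied.
Vote: requires three-fourths of the votes cast (397 − 36 abstaining = 361); 3/4 of 361 = 270.75, rounded up to 271, so 271 needed; 250 in favor. Not satisfied.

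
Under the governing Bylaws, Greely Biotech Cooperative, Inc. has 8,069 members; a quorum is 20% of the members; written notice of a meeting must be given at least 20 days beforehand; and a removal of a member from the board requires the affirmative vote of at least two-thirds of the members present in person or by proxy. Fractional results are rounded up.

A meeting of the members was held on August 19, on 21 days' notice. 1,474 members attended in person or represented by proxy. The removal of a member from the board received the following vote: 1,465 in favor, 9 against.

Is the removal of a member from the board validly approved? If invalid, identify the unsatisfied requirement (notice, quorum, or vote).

Invalid — quorum requirement not satisfied.

Notice: 21 days given; 20 required. Satisfied.
Quorum: 20% of 8,069 = 1,613.80, rounded up to 1,614; 1,474 present. Not satisfied.
Vote: requires two-thirds of those present (1,474); 2/3 of 1474 = 982.67, rounded up to 983, so 983 needed; 1,465 in favor. Satisfied.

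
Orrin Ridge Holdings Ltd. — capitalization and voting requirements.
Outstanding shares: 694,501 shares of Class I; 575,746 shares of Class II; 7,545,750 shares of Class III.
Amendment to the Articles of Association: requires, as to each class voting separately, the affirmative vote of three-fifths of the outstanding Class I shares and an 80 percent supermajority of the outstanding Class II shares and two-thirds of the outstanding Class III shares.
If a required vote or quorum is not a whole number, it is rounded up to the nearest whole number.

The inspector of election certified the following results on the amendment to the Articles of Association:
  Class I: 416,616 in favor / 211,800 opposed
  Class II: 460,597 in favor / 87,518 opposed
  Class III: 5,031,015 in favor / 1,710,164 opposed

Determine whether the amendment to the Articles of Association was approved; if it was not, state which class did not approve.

Not approved — the Class I shares did not give the required vote.

Class I: 3/5 of 694501 = 416700.60, rounded up to 416701; 416,701 required, 416,616 in favor — not approved.
Class II: 4/5 of 575746 = 460596.80, rounded up to 460597; 460,597 required, 460,597 in favor — approved.
Class III: 2/3 of 7545750 = 5030500; 5,030,500 required, 5,031,015 in favor — approved.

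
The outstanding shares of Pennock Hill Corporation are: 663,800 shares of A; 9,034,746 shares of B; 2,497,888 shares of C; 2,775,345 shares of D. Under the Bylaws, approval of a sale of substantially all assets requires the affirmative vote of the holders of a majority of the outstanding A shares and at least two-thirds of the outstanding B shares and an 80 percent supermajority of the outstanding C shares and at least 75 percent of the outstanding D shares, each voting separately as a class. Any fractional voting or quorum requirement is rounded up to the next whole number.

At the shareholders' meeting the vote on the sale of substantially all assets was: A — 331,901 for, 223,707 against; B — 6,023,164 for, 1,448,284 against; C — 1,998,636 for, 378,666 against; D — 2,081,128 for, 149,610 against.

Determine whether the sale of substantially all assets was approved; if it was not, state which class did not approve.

Not approved — the D shares did not give the required vote.

A: a majority of 663800 is 331901; 331,901 required, 331,901 in favor — approved.
B: 2/3 of 9034746 = 6023164; 6,023,164 required, 6,023,164 in favor — approved.
C: 4/5 of 2497888 = 1998310.40, rounded up to 1998311; 1,998,311 required, 1,998,636 in favor — approved.
D: 3/4 of 2775345 = 2081508.75, rounded up to 2081509; 2,081,509 required, 2,081,128 in favor — not approved.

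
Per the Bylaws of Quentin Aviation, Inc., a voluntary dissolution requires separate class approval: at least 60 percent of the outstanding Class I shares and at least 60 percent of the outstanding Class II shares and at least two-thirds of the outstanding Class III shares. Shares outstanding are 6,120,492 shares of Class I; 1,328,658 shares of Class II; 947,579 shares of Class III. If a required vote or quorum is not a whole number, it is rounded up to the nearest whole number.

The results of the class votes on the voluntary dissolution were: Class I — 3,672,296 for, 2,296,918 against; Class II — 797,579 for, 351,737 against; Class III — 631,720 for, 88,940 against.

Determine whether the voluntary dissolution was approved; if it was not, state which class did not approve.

Approved — every class gave the required vote.

Class I: 3/5 of 6120492 = 3672295.20, rounded up to 3672296; 3,672,296 required, 3,672,296 in favor — approved.
Class II: 3/5 of 1328658 = 797194.80, rounded up to 797195; 797,195 required, 797,579 in favor — approved.
Class III: 2/3 of 947579 = 631719.33, rounded up to 631720; 631,720 required, 631,720 in favor — approved.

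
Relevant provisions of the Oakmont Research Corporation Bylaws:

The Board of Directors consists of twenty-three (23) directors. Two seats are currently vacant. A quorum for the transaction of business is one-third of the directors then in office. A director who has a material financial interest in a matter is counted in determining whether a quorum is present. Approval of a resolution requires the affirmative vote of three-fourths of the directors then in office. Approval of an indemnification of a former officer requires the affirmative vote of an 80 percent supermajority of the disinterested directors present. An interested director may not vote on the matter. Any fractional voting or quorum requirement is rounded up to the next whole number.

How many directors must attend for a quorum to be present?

1/3 of 21 = 7.

7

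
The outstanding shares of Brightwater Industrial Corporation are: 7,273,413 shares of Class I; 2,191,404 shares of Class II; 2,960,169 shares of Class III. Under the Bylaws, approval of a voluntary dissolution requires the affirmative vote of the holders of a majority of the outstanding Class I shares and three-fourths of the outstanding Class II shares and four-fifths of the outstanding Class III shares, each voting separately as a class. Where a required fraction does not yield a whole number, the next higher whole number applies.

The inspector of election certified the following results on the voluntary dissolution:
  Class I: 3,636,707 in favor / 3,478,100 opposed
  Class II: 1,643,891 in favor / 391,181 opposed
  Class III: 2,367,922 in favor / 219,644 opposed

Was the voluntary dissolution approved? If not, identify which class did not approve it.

Class I: a majority of 7273413 is 3636707; 3,636,707 required, 3,636,707 in favor — approved.
Class II: 3/4 of 2191404 = 1643553; 1,643,553 required, 1,643,891 in favor — approved.
Class III: 4/5 of 2960169 = 2368135.20, rounded up to 2368136; 2,368,136 required, 2,367,922 in favor — not approved.

Not approved — the Class III shares did not give the required vote.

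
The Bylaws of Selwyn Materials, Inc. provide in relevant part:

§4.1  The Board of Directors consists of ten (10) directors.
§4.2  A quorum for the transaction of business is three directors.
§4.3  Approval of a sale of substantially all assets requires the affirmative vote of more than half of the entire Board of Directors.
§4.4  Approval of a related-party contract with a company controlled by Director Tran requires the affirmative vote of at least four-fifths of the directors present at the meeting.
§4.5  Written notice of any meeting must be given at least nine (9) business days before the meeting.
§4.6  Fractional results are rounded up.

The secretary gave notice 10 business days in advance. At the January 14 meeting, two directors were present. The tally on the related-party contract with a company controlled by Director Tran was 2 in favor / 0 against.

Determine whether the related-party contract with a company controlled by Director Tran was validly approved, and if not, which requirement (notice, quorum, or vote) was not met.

Invalid — quorum requirement not satisfied.

Notice: 10 business days given; 9 required (10 ≥ 9). Satisfied.
Quorum: 2 present; quorum is 3. Not satisfied.
Vote: the related-party contract with a company controlled by Director Tran requires four-fifths of the directors present (2). 4/5 of 2 = 1.60, rounded up to 2, so 2 affirmative votes are needed; 2 voted in favor. Satisfied. (Moot — without a quorum no business can be validly transacted.)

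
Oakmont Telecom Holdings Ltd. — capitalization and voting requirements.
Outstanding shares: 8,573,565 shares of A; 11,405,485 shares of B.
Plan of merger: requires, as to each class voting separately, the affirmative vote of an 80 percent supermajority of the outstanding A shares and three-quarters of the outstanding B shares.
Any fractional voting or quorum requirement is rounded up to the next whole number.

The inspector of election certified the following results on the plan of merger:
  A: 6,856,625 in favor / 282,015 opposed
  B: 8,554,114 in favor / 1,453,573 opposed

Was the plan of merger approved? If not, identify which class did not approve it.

Not approved — the A shares did not give the required vote.

A: 4/5 of 8573565 = 6858852; 6,858,852 required, 6,856,625 in favor — not approved.
B: 3/4 of 11405485 = 8554113.75, rounded up to 8554114; 8,554,114 required, 8,554,114 in favor — approved.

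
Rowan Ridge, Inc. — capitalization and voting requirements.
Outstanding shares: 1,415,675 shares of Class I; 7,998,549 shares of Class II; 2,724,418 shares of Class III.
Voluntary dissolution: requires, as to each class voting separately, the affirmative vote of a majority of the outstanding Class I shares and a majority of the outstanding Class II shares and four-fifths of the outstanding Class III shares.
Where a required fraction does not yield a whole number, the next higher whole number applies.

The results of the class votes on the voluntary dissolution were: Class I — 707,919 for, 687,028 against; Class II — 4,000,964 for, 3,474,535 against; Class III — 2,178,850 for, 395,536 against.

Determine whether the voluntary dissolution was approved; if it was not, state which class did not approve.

Class I: a majority of 1415675 is 707838; 707,838 required, 707,919 in favor — approved.
Class II: a majority of 7998549 is 3999275; 3,999,275 required, 4,000,964 in favor — approved.
Class III: 4/5 of 2724418 = 2179534.40, rounded up to 2179535; 2,179,535 required, 2,178,850 in favor — not approved.

Not approved — the Class III shares did not give the required vote.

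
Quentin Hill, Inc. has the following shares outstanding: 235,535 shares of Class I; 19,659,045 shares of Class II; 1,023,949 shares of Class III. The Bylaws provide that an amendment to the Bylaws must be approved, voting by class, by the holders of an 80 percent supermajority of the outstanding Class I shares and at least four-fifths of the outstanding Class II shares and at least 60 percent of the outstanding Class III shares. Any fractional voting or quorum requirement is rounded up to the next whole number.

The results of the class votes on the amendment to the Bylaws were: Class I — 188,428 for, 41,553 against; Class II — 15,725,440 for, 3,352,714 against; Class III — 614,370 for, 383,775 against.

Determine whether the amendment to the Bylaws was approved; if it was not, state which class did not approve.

Class I: 4/5 of 235535 = 188428; 188,428 required, 188,428 in favor — approved.
Class II: 4/5 of 19659045 = 15727236; 15,727,236 required, 15,725,440 in favor — not approved.
Class III: 3/5 of 1023949 = 614369.40, rounded up to 614370; 614,370 required, 614,370 in favor — approved.

Not approved — the Class II shares did not give the required vote.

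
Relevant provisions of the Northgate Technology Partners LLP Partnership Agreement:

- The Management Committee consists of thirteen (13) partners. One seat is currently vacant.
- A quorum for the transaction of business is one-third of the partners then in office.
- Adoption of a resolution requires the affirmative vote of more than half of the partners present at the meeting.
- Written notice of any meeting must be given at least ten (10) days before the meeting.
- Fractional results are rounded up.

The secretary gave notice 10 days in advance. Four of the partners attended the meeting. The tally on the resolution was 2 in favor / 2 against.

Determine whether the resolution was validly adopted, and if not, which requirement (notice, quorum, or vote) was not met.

Notice: 10 days given; 10 required (10 ≥ 10). Satisfied.
Quorum: 4 present; quorum is 4. Satisfied.
Vote: the resolution requires a majority of the partners present (4). A majority of 4 is 3, so 3 affirmative votes are needed; 2 voted in favor. Not satisfied.

Invalid — vote requirement not satisfied.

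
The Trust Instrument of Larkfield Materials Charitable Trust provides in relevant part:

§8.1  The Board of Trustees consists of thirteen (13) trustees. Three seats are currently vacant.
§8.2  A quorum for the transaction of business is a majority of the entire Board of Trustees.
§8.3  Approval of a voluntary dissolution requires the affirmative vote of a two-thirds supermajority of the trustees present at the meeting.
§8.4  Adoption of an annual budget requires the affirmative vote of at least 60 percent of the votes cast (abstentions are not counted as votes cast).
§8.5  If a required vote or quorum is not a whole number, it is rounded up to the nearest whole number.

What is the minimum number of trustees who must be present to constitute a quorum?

7

A majority of 13 is 7.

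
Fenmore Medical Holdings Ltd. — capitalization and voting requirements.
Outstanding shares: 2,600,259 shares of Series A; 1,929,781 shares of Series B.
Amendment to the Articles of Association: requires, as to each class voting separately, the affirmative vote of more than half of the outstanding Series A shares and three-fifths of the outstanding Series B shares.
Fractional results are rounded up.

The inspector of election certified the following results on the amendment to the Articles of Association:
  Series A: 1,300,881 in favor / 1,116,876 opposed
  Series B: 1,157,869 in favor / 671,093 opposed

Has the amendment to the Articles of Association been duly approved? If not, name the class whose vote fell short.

Approved — every class gave the required vote.

Series A: a majority of 2600259 is 1300130; 1,300,130 required, 1,300,881 in favor — approved.
Series B: 3/5 of 1929781 = 1157868.60, rounded up to 1157869; 1,157,869 required, 1,157,869 in favor — approved.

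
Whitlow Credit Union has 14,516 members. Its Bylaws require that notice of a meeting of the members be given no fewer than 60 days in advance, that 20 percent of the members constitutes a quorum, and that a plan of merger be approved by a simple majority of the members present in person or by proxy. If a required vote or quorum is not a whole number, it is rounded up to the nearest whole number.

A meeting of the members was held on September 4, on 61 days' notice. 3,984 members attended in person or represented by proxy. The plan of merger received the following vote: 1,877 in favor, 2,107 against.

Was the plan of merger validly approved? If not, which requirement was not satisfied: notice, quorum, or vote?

Notice: 61 days given; 60 required. Satisfied.
Quorum: 20% of 14,516 = 2,903.20, rounded up to 2,904; 3,984 present. Satisfied.
Vote: requires a majority of those present (3,984); a majority of 3984 is 1993, so 1,993 needed; 1,877 in favor. Not satisfied.

Invalid — vote requirement not satisfied.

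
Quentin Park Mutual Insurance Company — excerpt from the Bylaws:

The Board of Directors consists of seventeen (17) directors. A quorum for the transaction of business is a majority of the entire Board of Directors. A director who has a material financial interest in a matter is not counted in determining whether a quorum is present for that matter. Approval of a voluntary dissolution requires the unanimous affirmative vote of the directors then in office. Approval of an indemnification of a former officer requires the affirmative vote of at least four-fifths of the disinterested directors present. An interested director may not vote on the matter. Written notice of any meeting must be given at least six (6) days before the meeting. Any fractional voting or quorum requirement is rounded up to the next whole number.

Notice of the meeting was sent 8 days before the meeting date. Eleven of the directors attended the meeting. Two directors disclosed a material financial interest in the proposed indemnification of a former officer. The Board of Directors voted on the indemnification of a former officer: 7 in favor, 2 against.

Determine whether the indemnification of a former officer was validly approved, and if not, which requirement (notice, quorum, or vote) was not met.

Notice: 8 days given; 6 required (8 ≥ 6). Satisfied.
Quorum: 11 present, but the 2 interested directors do not count, leaving 9. Quorum is 9. Satisfied.
Vote: the indemnification of a former officer requires four-fifths of the disinterested directors present (11 − 2 = 9). 4/5 of 9 = 7.20, rounded up to 8, so 8 affirmative votes are needed; 7 voted in favor. Not satisfied.

Invalid — vote requirement not satisfied.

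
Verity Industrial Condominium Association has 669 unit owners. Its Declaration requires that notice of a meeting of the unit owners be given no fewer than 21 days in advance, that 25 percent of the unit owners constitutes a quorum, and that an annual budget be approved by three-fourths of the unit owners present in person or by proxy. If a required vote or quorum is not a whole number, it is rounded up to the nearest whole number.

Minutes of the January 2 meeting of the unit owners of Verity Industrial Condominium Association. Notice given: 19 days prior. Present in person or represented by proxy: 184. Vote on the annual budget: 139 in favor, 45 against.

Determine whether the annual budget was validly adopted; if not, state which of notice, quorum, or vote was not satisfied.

Invalid — notice requirement not satisfied.

Notice: 19 days given; 21 required. Not satisfied.
Quorum: 25% of 669 = 167.25, rounded up to 168; 184 present. Satisfied.
Vote: requires three-fourths of those present (184); 3/4 of 184 = 138, so 138 needed; 139 in favor. Satisfied.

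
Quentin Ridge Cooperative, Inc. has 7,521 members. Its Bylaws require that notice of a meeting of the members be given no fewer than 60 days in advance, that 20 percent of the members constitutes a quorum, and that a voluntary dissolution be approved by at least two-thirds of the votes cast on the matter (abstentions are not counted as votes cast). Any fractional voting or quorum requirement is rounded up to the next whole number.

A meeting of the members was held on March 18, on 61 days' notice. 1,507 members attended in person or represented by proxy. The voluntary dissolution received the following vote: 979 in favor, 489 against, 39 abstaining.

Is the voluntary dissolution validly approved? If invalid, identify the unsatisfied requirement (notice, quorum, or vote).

Valid — all requirements satisfied.

Notice: 61 days given; 60 required. Satisfied.
Quorum: 20% of 7,521 = 1,504.20, rounded up to 1,505; 1,507 present. Satisfied.
Vote: requires two-thirds of the votes cast (1,507 − 39 abstaining = 1,468); 2/3 of 1468 = 978.67, rounded up to 979, so 979 needed; 979 in favor. Satisfied.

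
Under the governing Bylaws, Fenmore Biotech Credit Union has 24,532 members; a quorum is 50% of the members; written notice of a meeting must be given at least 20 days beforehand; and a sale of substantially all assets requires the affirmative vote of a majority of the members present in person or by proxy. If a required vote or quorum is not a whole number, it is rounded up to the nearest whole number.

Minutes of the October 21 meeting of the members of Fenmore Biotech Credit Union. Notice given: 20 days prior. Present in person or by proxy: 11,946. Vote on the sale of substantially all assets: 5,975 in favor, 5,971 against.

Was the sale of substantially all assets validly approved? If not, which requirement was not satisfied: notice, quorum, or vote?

Invalid — quorum requirement not satisfied.

Notice: 20 days given; 20 required. Satisfied.
Quorum: 50% of 24,532 = 12,266; 11,946 present. Not satisfied.
Vote: requires a majority of those present (11,946); a majority of 11946 is 5974, so 5,974 needed; 5,975 in favor. Satisfied.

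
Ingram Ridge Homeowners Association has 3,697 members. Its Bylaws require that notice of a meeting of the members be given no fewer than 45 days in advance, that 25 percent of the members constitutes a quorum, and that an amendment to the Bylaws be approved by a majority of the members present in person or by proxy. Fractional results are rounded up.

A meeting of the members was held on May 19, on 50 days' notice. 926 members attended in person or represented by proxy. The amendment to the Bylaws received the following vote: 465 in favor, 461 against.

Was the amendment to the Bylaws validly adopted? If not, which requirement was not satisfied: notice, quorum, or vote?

Notice: 50 days given; 45 required. Satisfied.
Quorum: 25% of 3,697 = 924.25, rounded up to 925; 926 present. Satisfied.
Vote: requires a majority of those present (926); a majority of 926 is 464, so 464 needed; 465 in favor. Satisfied.

Valid — all requirements satisfied.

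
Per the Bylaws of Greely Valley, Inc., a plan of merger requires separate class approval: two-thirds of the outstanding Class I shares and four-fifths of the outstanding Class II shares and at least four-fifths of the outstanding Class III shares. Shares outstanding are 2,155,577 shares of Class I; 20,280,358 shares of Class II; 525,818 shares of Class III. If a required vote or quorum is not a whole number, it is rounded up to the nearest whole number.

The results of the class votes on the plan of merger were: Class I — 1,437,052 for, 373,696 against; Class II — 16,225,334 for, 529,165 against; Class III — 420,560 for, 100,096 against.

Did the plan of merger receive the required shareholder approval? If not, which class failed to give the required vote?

Not approved — the Class III shares did not give the required vote.

Class I: 2/3 of 2155577 = 1437051.33, rounded up to 1437052; 1,437,052 required, 1,437,052 in favor — approved.
Class II: 4/5 of 20280358 = 16224286.40, rounded up to 16224287; 16,224,287 required, 16,225,334 in favor — approved.
Class III: 4/5 of 525818 = 420654.40, rounded up to 420655; 420,655 required, 420,560 in favor — not approved.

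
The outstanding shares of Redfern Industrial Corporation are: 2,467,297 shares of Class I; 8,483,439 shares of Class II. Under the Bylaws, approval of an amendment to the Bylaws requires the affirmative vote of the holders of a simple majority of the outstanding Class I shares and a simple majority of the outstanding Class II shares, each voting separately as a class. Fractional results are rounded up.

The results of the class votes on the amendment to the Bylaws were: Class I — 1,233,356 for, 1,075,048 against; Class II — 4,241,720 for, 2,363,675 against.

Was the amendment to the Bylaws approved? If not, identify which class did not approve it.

Class I: a majority of 2467297 is 1233649; 1,233,649 required, 1,233,356 in favor — not approved.
Class II: a majority of 8483439 is 4241720; 4,241,720 required, 4,241,720 in favor — approved.

Not approved — the Class I shares did not give the required vote.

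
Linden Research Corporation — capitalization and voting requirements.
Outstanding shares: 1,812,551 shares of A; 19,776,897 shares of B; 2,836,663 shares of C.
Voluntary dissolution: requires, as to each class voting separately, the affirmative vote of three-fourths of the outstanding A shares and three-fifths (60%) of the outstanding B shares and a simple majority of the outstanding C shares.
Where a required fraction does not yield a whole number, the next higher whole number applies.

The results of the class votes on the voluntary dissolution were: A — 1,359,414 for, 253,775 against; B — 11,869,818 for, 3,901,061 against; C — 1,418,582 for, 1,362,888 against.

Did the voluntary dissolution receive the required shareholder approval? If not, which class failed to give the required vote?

Approved — every class gave the required vote.

A: 3/4 of 1812551 = 1359413.25, rounded up to 1359414; 1,359,414 required, 1,359,414 in favor — approved.
B: 3/5 of 19776897 = 11866138.20, rounded up to 11866139; 11,866,139 required, 11,869,818 in favor — approved.
C: a majority of 2836663 is 1418332; 1,418,332 required, 1,418,582 in favor — approved.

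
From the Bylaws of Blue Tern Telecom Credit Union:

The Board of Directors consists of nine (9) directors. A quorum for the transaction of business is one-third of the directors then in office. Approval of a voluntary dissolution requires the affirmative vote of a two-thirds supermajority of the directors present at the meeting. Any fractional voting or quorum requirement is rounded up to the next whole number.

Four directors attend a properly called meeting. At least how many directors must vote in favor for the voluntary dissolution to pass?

3

The voluntary dissolution requires two-thirds of the directors present (4).
2/3 of 4 = 2.67, rounded up to 3.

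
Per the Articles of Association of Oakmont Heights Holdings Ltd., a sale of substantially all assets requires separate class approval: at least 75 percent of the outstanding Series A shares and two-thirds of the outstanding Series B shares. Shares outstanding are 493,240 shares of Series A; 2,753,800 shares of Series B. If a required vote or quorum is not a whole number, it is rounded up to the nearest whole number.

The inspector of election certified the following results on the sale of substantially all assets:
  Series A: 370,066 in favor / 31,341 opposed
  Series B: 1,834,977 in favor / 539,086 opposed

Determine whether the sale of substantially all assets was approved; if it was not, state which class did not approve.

Not approved — the Series B shares did not give the required vote.

Series A: 3/4 of 493240 = 369930; 369,930 required, 370,066 in favor — approved.
Series B: 2/3 of 2753800 = 1835866.67, rounded up to 1835867; 1,835,867 required, 1,834,977 in favor — not approved.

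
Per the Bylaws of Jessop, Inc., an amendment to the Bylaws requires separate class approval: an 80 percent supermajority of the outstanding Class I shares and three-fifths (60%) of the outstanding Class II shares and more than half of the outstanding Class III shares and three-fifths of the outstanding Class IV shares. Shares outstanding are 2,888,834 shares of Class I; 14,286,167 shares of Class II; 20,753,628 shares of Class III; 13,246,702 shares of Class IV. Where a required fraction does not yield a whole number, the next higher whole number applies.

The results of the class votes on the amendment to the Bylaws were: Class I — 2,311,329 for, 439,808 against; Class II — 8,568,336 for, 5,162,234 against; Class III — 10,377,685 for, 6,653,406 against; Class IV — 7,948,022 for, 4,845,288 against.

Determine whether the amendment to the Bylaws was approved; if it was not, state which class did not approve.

Not approved — the Class II shares did not give the required vote.

Class I: 4/5 of 2888834 = 2311067.20, rounded up to 2311068; 2,311,068 required, 2,311,329 in favor — approved.
Class II: 3/5 of 14286167 = 8571700.20, rounded up to 8571701; 8,571,701 required, 8,568,336 in favor — not approved.
Class III: a majority of 20753628 is 10376815; 10,376,815 required, 10,377,685 in favor — approved.
Class IV: 3/5 of 13246702 = 7948021.20, rounded up to 7948022; 7,948,022 required, 7,948,022 in favor — approved.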